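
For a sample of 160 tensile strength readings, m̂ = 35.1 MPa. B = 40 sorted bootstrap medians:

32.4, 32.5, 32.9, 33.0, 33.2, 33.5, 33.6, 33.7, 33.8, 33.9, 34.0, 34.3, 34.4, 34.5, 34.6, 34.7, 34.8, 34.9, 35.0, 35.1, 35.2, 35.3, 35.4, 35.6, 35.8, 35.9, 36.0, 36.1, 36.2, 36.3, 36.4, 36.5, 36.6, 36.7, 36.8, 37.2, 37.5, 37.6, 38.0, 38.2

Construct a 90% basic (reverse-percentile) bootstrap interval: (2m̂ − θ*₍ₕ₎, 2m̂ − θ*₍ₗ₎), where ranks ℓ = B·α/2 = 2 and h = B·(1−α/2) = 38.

Percentile endpoints at ranks 2 and 38: θ*₍2₎ = 32.5, θ*₍38₎ = 37.6.
Basic interval reflects these around m̂:
  lower = 2 × 35.1 − 37.6 = 32.6
  upper = 2 × 35.1 − 32.5 = 37.7

(32.6, 37.7)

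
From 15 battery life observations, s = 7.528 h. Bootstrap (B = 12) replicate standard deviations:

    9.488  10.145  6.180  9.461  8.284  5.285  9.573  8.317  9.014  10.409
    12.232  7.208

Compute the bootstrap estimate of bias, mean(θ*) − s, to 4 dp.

mean(θ*) = (9.488 + 10.145 + 6.180 + 9.461 + 8.284 + 5.285 + 9.573 + 8.317 + 9.014 + 10.409 + 12.232 + 7.208) / 12 = 8.79967
bias = 8.79967 − 7.528

bias = +1.2717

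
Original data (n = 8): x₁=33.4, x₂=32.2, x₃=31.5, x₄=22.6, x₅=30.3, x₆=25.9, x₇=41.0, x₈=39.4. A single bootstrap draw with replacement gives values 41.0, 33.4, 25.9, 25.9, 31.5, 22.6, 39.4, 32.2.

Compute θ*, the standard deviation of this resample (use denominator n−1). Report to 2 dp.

θ* = 6.53

Mean = 31.4875; sum of squared deviations = 298.6887
s² = 298.6887 / 7 = 42.6698
s = √42.6698 = 6.53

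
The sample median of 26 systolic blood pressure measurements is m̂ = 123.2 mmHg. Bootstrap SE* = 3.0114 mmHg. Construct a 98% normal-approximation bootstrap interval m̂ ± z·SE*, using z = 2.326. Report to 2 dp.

(116.20, 130.20)

Margin = 2.326 × 3.0114 = 7.005
Interval: 123.2 ± 7.005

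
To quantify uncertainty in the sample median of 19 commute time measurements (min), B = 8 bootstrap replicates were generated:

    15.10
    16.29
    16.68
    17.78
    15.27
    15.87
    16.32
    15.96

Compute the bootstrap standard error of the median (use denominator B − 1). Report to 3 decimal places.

SE* = 0.843

Bootstrap SE is the standard deviation of the 8 replicate medians.
Mean of replicates: (15.10 + 16.29 + 16.68 + 17.78 + 15.27 + 15.87 + 16.32 + 15.96) / 8 = 129.2700 / 8 = 16.1588
Sum of squared deviations: (−1.0588)² + (+0.1312)² + (+0.5212)² + (+1.6212)² + (−0.8888)² + (−0.2888)² + (+0.1612)² + (−0.1988)² = 4.9771
Variance = 4.9771 / 7 = 0.7110
SE* = √0.7110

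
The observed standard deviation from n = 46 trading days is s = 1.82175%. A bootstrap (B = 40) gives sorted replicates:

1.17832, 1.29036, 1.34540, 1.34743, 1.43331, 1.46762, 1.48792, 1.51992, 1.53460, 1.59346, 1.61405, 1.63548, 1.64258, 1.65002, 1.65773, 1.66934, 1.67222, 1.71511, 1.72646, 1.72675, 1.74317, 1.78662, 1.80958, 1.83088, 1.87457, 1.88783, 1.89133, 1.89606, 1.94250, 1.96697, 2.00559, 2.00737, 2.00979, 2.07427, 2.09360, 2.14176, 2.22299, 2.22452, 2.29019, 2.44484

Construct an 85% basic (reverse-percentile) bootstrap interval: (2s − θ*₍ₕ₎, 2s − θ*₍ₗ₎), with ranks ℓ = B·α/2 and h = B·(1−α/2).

(1.42051, 2.29810)

Percentile endpoints at ranks 3 and 37: θ*₍3₎ = 1.34540, θ*₍37₎ = 2.22299.
Basic interval reflects these around s:
  lower = 2 × 1.82175 − 2.22299 = 1.42051
  upper = 2 × 1.82175 − 1.34540 = 2.29810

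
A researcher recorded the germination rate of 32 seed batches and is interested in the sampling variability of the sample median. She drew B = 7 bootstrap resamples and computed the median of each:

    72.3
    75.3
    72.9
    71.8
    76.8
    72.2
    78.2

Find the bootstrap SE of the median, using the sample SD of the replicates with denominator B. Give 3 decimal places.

Bootstrap SE is the standard deviation of the 7 replicate medians.
Mean of replicates: (72.3 + 75.3 + 72.9 + 71.8 + 76.8 + 72.2 + 78.2) / 7 = 519.5000 / 7 = 74.2143
Sum of squared deviations: (−1.9143)² + (+1.0857)² + (−1.3143)² + (−2.4143)² + (+2.5857)² + (−2.0143)² + (+3.9857)² = 39.0286
Variance = 39.0286 / 7 = 5.5755
SE* = √5.5755

SE* = 2.361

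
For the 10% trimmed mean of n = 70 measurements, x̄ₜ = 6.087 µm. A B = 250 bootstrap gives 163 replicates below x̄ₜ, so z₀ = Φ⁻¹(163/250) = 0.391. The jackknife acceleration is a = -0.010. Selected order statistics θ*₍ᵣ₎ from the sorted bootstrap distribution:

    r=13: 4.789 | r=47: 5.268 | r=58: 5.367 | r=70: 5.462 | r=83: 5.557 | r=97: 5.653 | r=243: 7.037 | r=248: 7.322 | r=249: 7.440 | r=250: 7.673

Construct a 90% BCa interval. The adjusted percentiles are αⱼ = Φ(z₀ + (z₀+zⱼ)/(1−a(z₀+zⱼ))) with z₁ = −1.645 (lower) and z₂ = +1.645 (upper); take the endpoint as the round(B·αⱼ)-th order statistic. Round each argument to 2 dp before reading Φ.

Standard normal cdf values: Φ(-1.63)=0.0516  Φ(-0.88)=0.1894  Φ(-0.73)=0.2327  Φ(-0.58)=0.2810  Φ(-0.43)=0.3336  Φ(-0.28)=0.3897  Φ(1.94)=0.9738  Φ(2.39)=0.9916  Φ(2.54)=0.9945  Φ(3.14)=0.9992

Lower: z₀ + z₁ = 0.391 + (-1.645) = -1.254; 1 − a(z₀+z₁) = 1 − (-0.010)(-1.254) = 0.9875; argument = 0.391 + (-1.254)/0.9875 = -0.8789 → -0.88.
α₁ = Φ(-0.88) = 0.1894; rank = round(250 × 0.1894) = 47; θ*₍47₎ = 5.268.
Upper: z₀ + z₂ = 2.036; 1 − a(z₀+z₂) = 1.0204; argument = 2.3864 → 2.39; α₂ = 0.9916; rank = 248; θ*₍248₎ = 7.322.

(5.268, 7.322)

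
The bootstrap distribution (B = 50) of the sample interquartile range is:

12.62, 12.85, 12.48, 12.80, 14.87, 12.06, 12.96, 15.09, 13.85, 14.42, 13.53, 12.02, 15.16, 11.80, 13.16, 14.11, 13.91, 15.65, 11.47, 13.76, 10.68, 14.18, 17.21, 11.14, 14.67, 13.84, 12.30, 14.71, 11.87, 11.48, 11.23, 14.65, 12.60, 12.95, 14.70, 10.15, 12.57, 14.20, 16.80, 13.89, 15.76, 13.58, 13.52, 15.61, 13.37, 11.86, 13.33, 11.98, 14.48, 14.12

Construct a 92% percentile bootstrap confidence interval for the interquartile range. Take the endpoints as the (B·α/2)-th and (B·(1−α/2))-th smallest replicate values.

(10.68, 15.76)

Sorted replicates: 10.15, 10.68, 11.14, 11.23, 11.47, 11.48, 11.80, 11.86, 11.87, 11.98, 12.02, 12.06, 12.30, 12.48, 12.57, 12.60, 12.62, 12.80, 12.85, 12.95, 12.96, 13.16, 13.33, 13.37, 13.52, 13.53, 13.58, 13.76, 13.84, 13.85, 13.89, 13.91, 14.11, 14.12, 14.18, 14.20, 14.42, 14.48, 14.65, 14.67, 14.70, 14.71, 14.87, 15.09, 15.16, 15.61, 15.65, 15.76, 16.80, 17.21
α = 0.08; lower rank = 50 × 0.040 = 2; upper rank = 50 × 0.960 = 48.
The 2nd smallest replicate is 10.68; the 48th is 15.76.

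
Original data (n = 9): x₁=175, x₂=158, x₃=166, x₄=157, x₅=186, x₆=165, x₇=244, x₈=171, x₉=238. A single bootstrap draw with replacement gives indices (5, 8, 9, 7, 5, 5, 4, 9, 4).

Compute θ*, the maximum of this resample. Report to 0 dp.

Resample values: 186, 171, 238, 244, 186, 186, 157, 238, 157.
Maximum = 244

θ* = 244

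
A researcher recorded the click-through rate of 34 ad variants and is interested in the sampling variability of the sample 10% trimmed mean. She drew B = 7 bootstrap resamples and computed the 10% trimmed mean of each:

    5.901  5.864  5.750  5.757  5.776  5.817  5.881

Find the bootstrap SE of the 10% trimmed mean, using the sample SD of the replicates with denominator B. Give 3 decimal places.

SE* = 0.057

Bootstrap SE is the standard deviation of the 7 replicate 10% trimmed means.
Mean of replicates: (5.901 + 5.864 + 5.750 + 5.757 + 5.776 + 5.817 + 5.881) / 7 = 40.7460 / 7 = 5.8209
Sum of squared deviations: (+0.0801)² + (+0.0431)² + (−0.0709)² + (−0.0639)² + (−0.0449)² + (−0.0039)² + (+0.0601)² = 0.0230
Variance = 0.0230 / 7 = 0.0033
SE* = √0.0033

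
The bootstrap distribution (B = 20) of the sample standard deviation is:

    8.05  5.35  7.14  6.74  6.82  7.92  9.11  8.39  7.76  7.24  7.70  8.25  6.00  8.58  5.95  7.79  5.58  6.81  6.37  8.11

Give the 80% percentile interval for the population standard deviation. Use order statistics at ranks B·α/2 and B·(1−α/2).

(5.58, 8.39)

Sorted replicates: 5.35, 5.58, 5.95, 6.00, 6.37, 6.74, 6.81, 6.82, 7.14, 7.24, 7.70, 7.76, 7.79, 7.92, 8.05, 8.11, 8.25, 8.39, 8.58, 9.11
α = 0.20; lower rank = 20 × 0.100 = 2; upper rank = 20 × 0.900 = 18.
The 2nd smallest replicate is 5.58; the 18th is 8.39.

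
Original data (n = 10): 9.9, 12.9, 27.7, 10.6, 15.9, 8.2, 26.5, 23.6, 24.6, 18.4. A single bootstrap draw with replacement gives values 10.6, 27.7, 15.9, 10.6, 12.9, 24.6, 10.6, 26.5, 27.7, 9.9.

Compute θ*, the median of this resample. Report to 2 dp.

θ* = 14.40

Sorted: 9.9, 10.6, 10.6, 10.6, 12.9, 15.9, 24.6, 26.5, 27.7, 27.7
Median = average of the two middle values = 14.40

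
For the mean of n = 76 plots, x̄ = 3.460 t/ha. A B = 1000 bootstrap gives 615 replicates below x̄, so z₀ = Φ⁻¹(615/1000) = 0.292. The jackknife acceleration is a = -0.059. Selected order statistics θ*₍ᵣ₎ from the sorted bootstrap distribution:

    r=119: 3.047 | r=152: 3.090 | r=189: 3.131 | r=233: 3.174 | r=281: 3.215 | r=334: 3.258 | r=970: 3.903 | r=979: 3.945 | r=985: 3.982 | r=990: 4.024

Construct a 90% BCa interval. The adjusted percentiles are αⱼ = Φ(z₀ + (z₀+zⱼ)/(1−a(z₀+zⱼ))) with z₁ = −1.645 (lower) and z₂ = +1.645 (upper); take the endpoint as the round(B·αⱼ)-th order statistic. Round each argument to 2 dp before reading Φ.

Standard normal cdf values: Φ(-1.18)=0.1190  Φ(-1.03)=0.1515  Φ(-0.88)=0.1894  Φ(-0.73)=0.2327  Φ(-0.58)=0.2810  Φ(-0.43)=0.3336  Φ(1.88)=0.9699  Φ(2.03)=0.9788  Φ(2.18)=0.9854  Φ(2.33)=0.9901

Lower: z₀ + z₁ = 0.292 + (-1.645) = -1.353; 1 − a(z₀+z₁) = 1 − (-0.059)(-1.353) = 0.9202; argument = 0.292 + (-1.353)/0.9202 = -1.1784 → -1.18.
α₁ = Φ(-1.18) = 0.1190; rank = round(1000 × 0.1190) = 119; θ*₍119₎ = 3.047.
Upper: z₀ + z₂ = 1.937; 1 − a(z₀+z₂) = 1.1143; argument = 2.0303 → 2.03; α₂ = 0.9788; rank = 979; θ*₍979₎ = 3.945.

(3.047, 3.945)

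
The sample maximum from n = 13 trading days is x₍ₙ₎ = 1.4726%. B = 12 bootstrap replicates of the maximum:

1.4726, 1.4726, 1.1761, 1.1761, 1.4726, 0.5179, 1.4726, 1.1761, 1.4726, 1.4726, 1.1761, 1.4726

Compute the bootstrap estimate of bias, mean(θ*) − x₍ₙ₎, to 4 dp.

bias = −0.1784

mean(θ*) = (1.4726 + 1.4726 + 1.1761 + 1.1761 + 1.4726 + 0.5179 + 1.4726 + 1.1761 + 1.4726 + 1.4726 + 1.1761 + 1.4726) / 12 = 1.29421
bias = 1.29421 − 1.4726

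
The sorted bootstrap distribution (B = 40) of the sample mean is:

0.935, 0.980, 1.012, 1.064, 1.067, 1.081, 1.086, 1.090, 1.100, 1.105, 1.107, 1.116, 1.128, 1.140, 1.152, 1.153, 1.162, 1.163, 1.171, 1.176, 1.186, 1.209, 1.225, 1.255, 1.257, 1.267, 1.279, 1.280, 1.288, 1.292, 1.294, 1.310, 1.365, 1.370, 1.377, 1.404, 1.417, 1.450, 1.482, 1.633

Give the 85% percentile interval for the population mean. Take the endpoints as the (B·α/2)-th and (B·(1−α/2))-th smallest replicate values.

α = 0.15; lower rank = 40 × 0.075 = 3; upper rank = 40 × 0.925 = 37.
The 3rd smallest replicate is 1.012; the 37th is 1.417.

(1.012, 1.417)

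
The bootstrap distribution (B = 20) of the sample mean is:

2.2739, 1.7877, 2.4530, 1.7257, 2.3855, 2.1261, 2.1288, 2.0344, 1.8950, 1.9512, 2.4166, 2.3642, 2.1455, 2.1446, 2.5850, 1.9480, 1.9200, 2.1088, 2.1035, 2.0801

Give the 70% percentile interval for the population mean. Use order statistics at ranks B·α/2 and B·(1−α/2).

(1.8950, 2.3855)

Sorted replicates: 1.7257, 1.7877, 1.8950, 1.9200, 1.9480, 1.9512, 2.0344, 2.0801, 2.1035, 2.1088, 2.1261, 2.1288, 2.1446, 2.1455, 2.2739, 2.3642, 2.3855, 2.4166, 2.4530, 2.5850
α = 0.30; lower rank = 20 × 0.150 = 3; upper rank = 20 × 0.850 = 17.
The 3rd smallest replicate is 1.8950; the 17th is 2.3855.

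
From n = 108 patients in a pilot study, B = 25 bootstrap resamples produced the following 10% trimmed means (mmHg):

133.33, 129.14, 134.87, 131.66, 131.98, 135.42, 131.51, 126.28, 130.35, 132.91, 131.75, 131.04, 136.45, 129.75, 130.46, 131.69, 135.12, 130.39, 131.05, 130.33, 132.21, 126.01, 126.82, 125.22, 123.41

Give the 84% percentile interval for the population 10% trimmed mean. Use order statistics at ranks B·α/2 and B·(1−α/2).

(125.22, 135.12)

Sorted replicates: 123.41, 125.22, 126.01, 126.28, 126.82, 129.14, 129.75, 130.33, 130.35, 130.39, 130.46, 131.04, 131.05, 131.51, 131.66, 131.69, 131.75, 131.98, 132.21, 132.91, 133.33, 134.87, 135.12, 135.42, 136.45
α = 0.16; lower rank = 25 × 0.080 = 2; upper rank = 25 × 0.920 = 23.
The 2nd smallest replicate is 125.22; the 23rd is 135.12.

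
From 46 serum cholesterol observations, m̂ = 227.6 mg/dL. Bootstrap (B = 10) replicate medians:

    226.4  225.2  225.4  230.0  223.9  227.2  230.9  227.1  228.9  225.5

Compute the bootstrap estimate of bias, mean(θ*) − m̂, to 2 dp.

mean(θ*) = (226.4 + 225.2 + 225.4 + 230.0 + 223.9 + 227.2 + 230.9 + 227.1 + 228.9 + 225.5) / 10 = 227.050
bias = 227.050 − 227.6

bias = −0.55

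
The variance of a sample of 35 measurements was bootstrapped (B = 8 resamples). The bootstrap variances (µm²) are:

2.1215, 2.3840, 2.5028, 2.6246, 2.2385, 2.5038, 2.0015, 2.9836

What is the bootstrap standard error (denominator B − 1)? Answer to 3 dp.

SE* = 0.310

Bootstrap SE is the standard deviation of the 8 replicate variances.
Mean of replicates: (2.1215 + 2.3840 + 2.5028 + 2.6246 + 2.2385 + 2.5038 + 2.0015 + 2.9836) / 8 = 19.36030 / 8 = 2.42004
Sum of squared deviations: (−0.29854)² + (−0.03604)² + (+0.08276)² + (+0.20456)² + (−0.18154)² + (+0.08376)² + (−0.41854)² + (+0.56356)² = 0.67187
Variance = 0.67187 / 7 = 0.09598
SE* = √0.09598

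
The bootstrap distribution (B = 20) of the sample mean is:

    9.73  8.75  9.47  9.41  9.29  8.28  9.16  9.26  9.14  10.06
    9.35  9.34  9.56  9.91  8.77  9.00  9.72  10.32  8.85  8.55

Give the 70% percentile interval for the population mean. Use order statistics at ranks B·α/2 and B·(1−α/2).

Sorted replicates: 8.28, 8.55, 8.75, 8.77, 8.85, 9.00, 9.14, 9.16, 9.26, 9.29, 9.34, 9.35, 9.41, 9.47, 9.56, 9.72, 9.73, 9.91, 10.06, 10.32
α = 0.30; lower rank = 20 × 0.150 = 3; upper rank = 20 × 0.850 = 17.
The 3rd smallest replicate is 8.75; the 17th is 9.73.

(8.75, 9.73)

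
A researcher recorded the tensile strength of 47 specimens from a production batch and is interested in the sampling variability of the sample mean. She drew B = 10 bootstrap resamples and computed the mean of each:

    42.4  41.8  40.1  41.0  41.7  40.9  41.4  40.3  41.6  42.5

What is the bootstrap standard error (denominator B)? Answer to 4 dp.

SE* = 0.7616

Bootstrap SE is the standard deviation of the 10 replicate means.
Mean of replicates: (42.4 + 41.8 + 40.1 + 41.0 + 41.7 + 40.9 + 41.4 + 40.3 + 41.6 + 42.5) / 10 = 413.70000 / 10 = 41.37000
Sum of squared deviations: (+1.03000)² + (+0.43000)² + (−1.27000)² + (−0.37000)² + (+0.33000)² + (−0.47000)² + (+0.03000)² + (−1.07000)² + (+0.23000)² + (+1.13000)² = 5.80100
Variance = 5.80100 / 10 = 0.58010
SE* = √0.58010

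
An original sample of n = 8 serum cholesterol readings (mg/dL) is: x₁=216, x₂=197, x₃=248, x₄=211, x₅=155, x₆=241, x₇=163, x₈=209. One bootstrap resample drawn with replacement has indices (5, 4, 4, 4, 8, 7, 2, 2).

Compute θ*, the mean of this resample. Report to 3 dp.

Resample values: 155, 211, 211, 211, 209, 163, 197, 197.
Mean = (155 + 211 + 211 + 211 + 209 + 163 + 197 + 197) / 8 = 1554.0 / 8 = 194.250

θ* = 194.250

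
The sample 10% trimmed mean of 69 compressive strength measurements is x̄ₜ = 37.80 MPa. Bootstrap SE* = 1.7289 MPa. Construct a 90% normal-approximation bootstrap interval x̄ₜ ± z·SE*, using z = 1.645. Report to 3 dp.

(34.956, 40.644)

Margin = 1.645 × 1.7289 = 2.8440
Interval: 37.80 ± 2.8440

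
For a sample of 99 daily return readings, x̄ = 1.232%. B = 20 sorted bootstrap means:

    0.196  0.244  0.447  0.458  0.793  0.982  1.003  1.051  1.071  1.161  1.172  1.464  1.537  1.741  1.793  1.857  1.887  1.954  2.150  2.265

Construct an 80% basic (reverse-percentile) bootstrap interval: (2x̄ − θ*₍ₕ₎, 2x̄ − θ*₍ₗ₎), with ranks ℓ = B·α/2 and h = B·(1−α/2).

Percentile endpoints at ranks 2 and 18: θ*₍2₎ = 0.244, θ*₍18₎ = 1.954.
Basic interval reflects these around x̄:
  lower = 2 × 1.232 − 1.954 = 0.510
  upper = 2 × 1.232 − 0.244 = 2.220

(0.510, 2.220)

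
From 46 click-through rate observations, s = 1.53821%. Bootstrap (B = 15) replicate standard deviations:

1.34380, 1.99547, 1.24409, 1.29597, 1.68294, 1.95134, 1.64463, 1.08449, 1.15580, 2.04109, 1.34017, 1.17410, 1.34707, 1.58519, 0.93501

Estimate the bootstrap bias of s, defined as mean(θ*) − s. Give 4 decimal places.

bias = −0.0835

mean(θ*) = (1.34380 + 1.99547 + 1.24409 + 1.29597 + 1.68294 + 1.95134 + 1.64463 + 1.08449 + 1.15580 + 2.04109 + 1.34017 + 1.17410 + 1.34707 + 1.58519 + 0.93501) / 15 = 1.45474
bias = 1.45474 − 1.53821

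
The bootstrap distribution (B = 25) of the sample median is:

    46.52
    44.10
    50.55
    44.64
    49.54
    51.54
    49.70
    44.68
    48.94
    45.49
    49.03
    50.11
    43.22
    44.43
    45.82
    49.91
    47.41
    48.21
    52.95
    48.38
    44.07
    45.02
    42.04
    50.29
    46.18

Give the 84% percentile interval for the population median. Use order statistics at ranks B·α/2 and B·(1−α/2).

(43.22, 50.55)

Sorted replicates: 42.04, 43.22, 44.07, 44.10, 44.43, 44.64, 44.68, 45.02, 45.49, 45.82, 46.18, 46.52, 47.41, 48.21, 48.38, 48.94, 49.03, 49.54, 49.70, 49.91, 50.11, 50.29, 50.55, 51.54, 52.95
α = 0.16; lower rank = 25 × 0.080 = 2; upper rank = 25 × 0.920 = 23.
The 2nd smallest replicate is 43.22; the 23rd is 50.55.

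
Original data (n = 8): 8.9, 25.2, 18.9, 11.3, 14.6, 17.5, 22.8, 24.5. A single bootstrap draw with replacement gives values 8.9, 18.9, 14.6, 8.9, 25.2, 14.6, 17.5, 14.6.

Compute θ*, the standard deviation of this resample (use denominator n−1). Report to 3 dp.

Mean = 15.4000; sum of squared deviations = 199.1200
s² = 199.1200 / 7 = 28.4457
s = √28.4457 = 5.333

θ* = 5.333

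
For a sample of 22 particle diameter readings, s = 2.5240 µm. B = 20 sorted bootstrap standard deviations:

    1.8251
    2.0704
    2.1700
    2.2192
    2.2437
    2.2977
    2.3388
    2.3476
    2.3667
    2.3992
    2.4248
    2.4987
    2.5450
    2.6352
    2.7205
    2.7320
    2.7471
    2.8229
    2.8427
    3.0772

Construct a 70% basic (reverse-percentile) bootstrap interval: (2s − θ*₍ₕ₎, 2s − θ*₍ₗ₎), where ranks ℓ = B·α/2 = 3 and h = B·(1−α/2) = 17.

Percentile endpoints at ranks 3 and 17: θ*₍3₎ = 2.1700, θ*₍17₎ = 2.7471.
Basic interval reflects these around s:
  lower = 2 × 2.5240 − 2.7471 = 2.3009
  upper = 2 × 2.5240 − 2.1700 = 2.8780

(2.3009, 2.8780)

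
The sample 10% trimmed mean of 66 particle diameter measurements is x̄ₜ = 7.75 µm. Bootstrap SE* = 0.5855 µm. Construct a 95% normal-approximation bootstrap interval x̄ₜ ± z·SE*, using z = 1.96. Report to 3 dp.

(6.602, 8.898)

Margin = 1.96 × 0.5855 = 1.1476
Interval: 7.75 ± 1.1476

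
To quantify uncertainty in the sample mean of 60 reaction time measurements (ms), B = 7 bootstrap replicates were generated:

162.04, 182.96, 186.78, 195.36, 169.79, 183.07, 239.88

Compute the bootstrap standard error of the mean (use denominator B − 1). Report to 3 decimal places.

Bootstrap SE is the standard deviation of the 7 replicate means.
Mean of replicates: (162.04 + 182.96 + 186.78 + 195.36 + 169.79 + 183.07 + 239.88) / 7 = 1319.8800 / 7 = 188.5543
Sum of squared deviations: (−26.5143)² + (−5.5943)² + (−1.7743)² + (+6.8057)² + (−18.7643)² + (−5.4843)² + (+51.3257)² = 3800.2740
Variance = 3800.2740 / 6 = 633.3790
SE* = √633.3790

SE* = 25.167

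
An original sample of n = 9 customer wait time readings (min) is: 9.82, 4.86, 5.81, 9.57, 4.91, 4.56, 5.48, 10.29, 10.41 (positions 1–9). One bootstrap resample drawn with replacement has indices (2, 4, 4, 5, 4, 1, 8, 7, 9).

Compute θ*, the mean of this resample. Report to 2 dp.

Resample values: 4.86, 9.57, 9.57, 4.91, 9.57, 9.82, 10.29, 5.48, 10.41.
Mean = (4.86 + 9.57 + 9.57 + 4.91 + 9.57 + 9.82 + 10.29 + 5.48 + 10.41) / 9 = 74.480 / 9 = 8.28

θ* = 8.28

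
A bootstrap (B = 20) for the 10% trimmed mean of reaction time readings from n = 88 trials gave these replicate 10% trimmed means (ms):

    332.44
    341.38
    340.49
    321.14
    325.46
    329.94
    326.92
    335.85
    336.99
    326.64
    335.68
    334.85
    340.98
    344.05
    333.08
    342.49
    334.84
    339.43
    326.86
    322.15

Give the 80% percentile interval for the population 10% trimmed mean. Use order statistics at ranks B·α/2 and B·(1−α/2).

(322.15, 341.38)

Sorted replicates: 321.14, 322.15, 325.46, 326.64, 326.86, 326.92, 329.94, 332.44, 333.08, 334.84, 334.85, 335.68, 335.85, 336.99, 339.43, 340.49, 340.98, 341.38, 342.49, 344.05
α = 0.20; lower rank = 20 × 0.100 = 2; upper rank = 20 × 0.900 = 18.
The 2nd smallest replicate is 322.15; the 18th is 341.38.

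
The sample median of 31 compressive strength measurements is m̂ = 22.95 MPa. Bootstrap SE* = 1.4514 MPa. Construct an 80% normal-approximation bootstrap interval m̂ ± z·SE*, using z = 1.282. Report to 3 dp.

(21.089, 24.811)

Margin = 1.282 × 1.4514 = 1.8607
Interval: 22.95 ± 1.8607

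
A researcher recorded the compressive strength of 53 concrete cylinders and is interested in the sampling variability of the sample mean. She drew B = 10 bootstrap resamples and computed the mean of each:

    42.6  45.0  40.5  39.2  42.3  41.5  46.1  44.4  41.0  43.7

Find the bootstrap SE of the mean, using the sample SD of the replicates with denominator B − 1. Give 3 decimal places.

SE* = 2.167

Bootstrap SE is the standard deviation of the 10 replicate means.
Mean of replicates: (42.6 + 45.0 + 40.5 + 39.2 + 42.3 + 41.5 + 46.1 + 44.4 + 41.0 + 43.7) / 10 = 426.3000 / 10 = 42.6300
Sum of squared deviations: (−0.0300)² + (+2.3700)² + (−2.1300)² + (−3.4300)² + (−0.3300)² + (−1.1300)² + (+3.4700)² + (+1.7700)² + (−1.6300)² + (+1.0700)² = 42.2810
Variance = 42.2810 / 9 = 4.6979
SE* = √4.6979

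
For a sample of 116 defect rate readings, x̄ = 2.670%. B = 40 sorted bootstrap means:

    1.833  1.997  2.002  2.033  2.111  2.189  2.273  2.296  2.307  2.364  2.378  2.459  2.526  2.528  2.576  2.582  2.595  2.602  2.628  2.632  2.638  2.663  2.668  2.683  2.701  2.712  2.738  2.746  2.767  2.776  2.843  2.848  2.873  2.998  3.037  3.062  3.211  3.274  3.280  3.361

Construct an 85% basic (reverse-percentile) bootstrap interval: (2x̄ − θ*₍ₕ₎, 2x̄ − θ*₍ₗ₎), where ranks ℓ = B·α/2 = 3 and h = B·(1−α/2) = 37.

(2.129, 3.338)

Percentile endpoints at ranks 3 and 37: θ*₍3₎ = 2.002, θ*₍37₎ = 3.211.
Basic interval reflects these around x̄:
  lower = 2 × 2.670 − 3.211 = 2.129
  upper = 2 × 2.670 − 2.002 = 3.338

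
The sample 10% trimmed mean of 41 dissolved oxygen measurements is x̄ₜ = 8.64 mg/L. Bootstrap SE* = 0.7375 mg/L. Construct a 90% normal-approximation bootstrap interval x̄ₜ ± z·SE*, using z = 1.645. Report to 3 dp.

Margin = 1.645 × 0.7375 = 1.2132
Interval: 8.64 ± 1.2132

(7.427, 9.853)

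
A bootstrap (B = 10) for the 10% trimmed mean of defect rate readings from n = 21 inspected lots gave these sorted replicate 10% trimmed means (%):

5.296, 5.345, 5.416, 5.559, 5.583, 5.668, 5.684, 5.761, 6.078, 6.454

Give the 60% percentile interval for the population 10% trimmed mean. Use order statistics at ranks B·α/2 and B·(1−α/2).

α = 0.40; lower rank = 10 × 0.200 = 2; upper rank = 10 × 0.800 = 8.
The 2nd smallest replicate is 5.345; the 8th is 5.761.

(5.345, 5.761)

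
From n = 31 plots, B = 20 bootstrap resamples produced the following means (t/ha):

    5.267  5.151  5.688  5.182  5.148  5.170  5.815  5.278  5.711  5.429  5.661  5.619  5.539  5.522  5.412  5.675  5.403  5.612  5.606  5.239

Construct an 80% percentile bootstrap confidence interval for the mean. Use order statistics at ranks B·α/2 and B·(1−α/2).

Sorted replicates: 5.148, 5.151, 5.170, 5.182, 5.239, 5.267, 5.278, 5.403, 5.412, 5.429, 5.522, 5.539, 5.606, 5.612, 5.619, 5.661, 5.675, 5.688, 5.711, 5.815
α = 0.20; lower rank = 20 × 0.100 = 2; upper rank = 20 × 0.900 = 18.
The 2nd smallest replicate is 5.151; the 18th is 5.688.

(5.151, 5.688)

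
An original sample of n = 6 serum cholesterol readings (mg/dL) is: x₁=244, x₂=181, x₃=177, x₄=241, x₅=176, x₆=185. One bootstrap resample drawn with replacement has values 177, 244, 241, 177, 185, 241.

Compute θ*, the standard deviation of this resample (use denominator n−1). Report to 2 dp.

θ* = 34.28

Mean = 210.8333; sum of squared deviations = 5876.8333
s² = 5876.8333 / 5 = 1175.3667
s = √1175.3667 = 34.28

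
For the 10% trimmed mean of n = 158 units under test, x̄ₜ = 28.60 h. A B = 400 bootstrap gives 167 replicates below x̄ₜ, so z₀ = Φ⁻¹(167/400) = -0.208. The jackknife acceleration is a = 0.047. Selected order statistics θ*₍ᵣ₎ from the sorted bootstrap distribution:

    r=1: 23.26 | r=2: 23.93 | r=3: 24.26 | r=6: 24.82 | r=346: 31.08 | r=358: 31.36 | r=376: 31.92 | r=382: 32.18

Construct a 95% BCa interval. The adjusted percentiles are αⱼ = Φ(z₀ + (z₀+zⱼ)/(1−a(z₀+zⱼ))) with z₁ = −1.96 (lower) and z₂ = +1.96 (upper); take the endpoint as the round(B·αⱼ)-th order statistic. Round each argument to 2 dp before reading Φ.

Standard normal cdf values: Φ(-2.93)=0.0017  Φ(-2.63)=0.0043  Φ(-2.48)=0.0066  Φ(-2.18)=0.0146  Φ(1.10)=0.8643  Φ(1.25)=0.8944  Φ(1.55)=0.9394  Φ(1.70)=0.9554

(24.82, 32.18)

Lower: z₀ + z₁ = -0.208 + (-1.960) = -2.168; 1 − a(z₀+z₁) = 1 − (0.047)(-2.168) = 1.1019; argument = -0.208 + (-2.168)/1.1019 = -2.1755 → -2.18.
α₁ = Φ(-2.18) = 0.0146; rank = round(400 × 0.0146) = 6; θ*₍6₎ = 24.82.
Upper: z₀ + z₂ = 1.752; 1 − a(z₀+z₂) = 0.9177; argument = 1.7012 → 1.70; α₂ = 0.9554; rank = 382; θ*₍382₎ = 32.18.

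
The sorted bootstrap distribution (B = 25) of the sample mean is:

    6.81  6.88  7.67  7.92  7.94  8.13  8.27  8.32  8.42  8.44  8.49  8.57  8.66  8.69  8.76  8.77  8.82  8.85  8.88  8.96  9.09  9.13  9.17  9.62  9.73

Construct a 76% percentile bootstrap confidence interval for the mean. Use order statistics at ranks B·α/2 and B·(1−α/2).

(7.67, 9.13)

α = 0.24; lower rank = 25 × 0.120 = 3; upper rank = 25 × 0.880 = 22.
The 3rd smallest replicate is 7.67; the 22nd is 9.13.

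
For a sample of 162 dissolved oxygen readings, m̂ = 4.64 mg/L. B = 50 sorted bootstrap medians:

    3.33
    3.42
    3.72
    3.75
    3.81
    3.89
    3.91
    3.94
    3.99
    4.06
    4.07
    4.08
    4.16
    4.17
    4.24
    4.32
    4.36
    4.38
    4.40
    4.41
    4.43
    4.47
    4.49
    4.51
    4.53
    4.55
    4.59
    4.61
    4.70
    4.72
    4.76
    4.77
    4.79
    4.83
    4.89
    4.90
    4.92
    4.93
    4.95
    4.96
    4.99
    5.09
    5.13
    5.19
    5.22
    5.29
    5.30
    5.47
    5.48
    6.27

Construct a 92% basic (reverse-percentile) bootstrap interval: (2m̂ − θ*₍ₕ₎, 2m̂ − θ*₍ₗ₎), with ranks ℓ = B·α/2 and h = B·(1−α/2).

Percentile endpoints at ranks 2 and 48: θ*₍2₎ = 3.42, θ*₍48₎ = 5.47.
Basic interval reflects these around m̂:
  lower = 2 × 4.64 − 5.47 = 3.81
  upper = 2 × 4.64 − 3.42 = 5.86

(3.81, 5.86)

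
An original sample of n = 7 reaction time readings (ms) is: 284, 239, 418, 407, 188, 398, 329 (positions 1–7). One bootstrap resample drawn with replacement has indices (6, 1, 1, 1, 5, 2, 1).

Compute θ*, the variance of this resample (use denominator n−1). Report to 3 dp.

Resample values: 398, 284, 284, 284, 188, 239, 284.
Mean = 280.1429; sum of squared deviations = 24132.8571
s² = 24132.8571 / 6 = 4022.1429

θ* = 4022.143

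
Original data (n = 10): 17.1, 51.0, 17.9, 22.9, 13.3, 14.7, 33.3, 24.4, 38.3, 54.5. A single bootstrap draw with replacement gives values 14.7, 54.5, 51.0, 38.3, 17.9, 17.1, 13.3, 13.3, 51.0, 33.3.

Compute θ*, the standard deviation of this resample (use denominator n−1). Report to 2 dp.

θ* = 17.21

Mean = 30.4400; sum of squared deviations = 2664.7840
s² = 2664.7840 / 9 = 296.0871
s = √296.0871 = 17.21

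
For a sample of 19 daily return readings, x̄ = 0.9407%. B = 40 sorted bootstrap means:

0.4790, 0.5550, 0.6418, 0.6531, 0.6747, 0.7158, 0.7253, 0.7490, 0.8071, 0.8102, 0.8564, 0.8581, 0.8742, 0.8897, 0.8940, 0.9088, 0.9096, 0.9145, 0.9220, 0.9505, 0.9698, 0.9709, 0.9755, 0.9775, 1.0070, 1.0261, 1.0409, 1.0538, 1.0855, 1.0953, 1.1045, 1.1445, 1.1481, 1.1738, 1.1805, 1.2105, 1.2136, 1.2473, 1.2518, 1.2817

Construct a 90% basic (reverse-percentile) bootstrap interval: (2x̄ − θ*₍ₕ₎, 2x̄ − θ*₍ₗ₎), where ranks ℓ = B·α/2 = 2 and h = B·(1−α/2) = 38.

(0.6341, 1.3264)

Percentile endpoints at ranks 2 and 38: θ*₍2₎ = 0.5550, θ*₍38₎ = 1.2473.
Basic interval reflects these around x̄:
  lower = 2 × 0.9407 − 1.2473 = 0.6341
  upper = 2 × 0.9407 − 0.5550 = 1.3264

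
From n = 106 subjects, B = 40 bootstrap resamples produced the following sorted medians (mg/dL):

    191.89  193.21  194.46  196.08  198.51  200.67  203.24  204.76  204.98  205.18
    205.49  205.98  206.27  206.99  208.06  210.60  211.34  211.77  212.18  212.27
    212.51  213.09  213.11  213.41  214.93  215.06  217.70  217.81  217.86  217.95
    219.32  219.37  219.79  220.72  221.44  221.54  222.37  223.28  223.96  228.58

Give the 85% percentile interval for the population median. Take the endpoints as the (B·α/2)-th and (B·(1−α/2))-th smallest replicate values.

(194.46, 222.37)

α = 0.15; lower rank = 40 × 0.075 = 3; upper rank = 40 × 0.925 = 37.
The 3rd smallest replicate is 194.46; the 37th is 222.37.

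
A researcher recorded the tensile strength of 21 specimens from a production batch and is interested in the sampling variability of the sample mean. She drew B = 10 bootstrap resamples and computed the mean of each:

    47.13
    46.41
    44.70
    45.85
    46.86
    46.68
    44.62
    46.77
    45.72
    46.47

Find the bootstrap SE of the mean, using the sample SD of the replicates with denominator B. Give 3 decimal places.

Bootstrap SE is the standard deviation of the 10 replicate means.
Mean of replicates: (47.13 + 46.41 + 44.70 + 45.85 + 46.86 + 46.68 + 44.62 + 46.77 + 45.72 + 46.47) / 10 = 461.2100 / 10 = 46.1210
Sum of squared deviations: (+1.0090)² + (+0.2890)² + (−1.4210)² + (−0.2710)² + (+0.7390)² + (+0.5590)² + (−1.5010)² + (+0.6490)² + (−0.4010)² + (+0.3490)² = 7.0097
Variance = 7.0097 / 10 = 0.7010
SE* = √0.7010

SE* = 0.837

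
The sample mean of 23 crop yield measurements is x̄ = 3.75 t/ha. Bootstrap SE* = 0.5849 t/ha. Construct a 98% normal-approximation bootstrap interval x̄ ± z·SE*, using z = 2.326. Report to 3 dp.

Margin = 2.326 × 0.5849 = 1.3605
Interval: 3.75 ± 1.3605

(2.390, 5.110)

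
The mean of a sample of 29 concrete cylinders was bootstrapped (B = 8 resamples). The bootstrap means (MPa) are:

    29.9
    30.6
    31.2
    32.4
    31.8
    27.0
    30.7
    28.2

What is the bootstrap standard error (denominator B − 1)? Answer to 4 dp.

Bootstrap SE is the standard deviation of the 8 replicate means.
Mean of replicates: (29.9 + 30.6 + 31.2 + 32.4 + 31.8 + 27.0 + 30.7 + 28.2) / 8 = 241.80000 / 8 = 30.22500
Sum of squared deviations: (−0.32500)² + (+0.37500)² + (+0.97500)² + (+2.17500)² + (+1.57500)² + (−3.22500)² + (+0.47500)² + (−2.02500)² = 23.13500
Variance = 23.13500 / 7 = 3.30500
SE* = √3.30500

SE* = 1.8180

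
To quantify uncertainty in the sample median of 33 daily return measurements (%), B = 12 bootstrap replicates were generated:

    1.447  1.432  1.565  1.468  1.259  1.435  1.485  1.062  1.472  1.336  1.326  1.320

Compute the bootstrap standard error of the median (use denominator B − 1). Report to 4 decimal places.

SE* = 0.1334

Bootstrap SE is the standard deviation of the 12 replicate medians.
Mean of replicates: (1.447 + 1.432 + 1.565 + 1.468 + 1.259 + 1.435 + 1.485 + 1.062 + 1.472 + 1.336 + 1.326 + 1.320) / 12 = 16.60700 / 12 = 1.38392
Sum of squared deviations: (+0.06308)² + (+0.04808)² + (+0.18108)² + (+0.08408)² + (−0.12492)² + (+0.05108)² + (+0.10108)² + (−0.32192)² + (+0.08808)² + (−0.04792)² + (−0.05792)² + (−0.06392)² = 0.19571
Variance = 0.19571 / 11 = 0.01779
SE* = √0.01779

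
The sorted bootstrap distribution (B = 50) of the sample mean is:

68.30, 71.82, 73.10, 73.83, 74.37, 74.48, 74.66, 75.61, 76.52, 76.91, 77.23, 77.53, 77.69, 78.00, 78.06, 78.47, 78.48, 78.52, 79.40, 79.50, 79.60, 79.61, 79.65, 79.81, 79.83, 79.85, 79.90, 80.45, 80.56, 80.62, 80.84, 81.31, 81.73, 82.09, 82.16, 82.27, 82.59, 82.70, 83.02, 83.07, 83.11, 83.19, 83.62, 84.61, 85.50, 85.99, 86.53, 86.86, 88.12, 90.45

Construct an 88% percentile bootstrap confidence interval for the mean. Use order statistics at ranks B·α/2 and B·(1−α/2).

(73.10, 86.53)

α = 0.12; lower rank = 50 × 0.060 = 3; upper rank = 50 × 0.940 = 47.
The 3rd smallest replicate is 73.10; the 47th is 86.53.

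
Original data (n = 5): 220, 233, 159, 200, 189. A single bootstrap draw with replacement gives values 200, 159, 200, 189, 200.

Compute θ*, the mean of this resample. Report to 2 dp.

θ* = 189.60

Mean = (200 + 159 + 200 + 189 + 200) / 5 = 948.0 / 5 = 189.60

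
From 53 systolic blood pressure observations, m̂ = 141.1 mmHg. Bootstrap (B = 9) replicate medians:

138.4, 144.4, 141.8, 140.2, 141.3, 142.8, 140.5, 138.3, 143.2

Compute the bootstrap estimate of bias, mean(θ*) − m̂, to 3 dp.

mean(θ*) = (138.4 + 144.4 + 141.8 + 140.2 + 141.3 + 142.8 + 140.5 + 138.3 + 143.2) / 9 = 141.2111
bias = 141.2111 − 141.1

bias = +0.111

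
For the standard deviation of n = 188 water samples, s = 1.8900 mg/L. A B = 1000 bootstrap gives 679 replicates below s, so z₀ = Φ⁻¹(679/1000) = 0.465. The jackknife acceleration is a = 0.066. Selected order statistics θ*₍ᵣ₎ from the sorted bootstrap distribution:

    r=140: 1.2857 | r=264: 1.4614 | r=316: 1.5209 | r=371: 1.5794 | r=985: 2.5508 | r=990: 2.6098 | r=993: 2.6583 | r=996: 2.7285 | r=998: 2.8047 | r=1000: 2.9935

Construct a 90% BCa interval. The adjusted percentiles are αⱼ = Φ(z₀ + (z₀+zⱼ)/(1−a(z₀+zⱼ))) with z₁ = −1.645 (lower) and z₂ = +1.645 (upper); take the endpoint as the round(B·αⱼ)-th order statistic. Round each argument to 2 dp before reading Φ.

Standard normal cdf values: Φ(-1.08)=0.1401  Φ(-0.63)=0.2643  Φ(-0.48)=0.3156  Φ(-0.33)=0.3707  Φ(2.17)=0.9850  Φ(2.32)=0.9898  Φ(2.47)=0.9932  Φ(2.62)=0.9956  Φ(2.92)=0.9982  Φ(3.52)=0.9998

Lower: z₀ + z₁ = 0.465 + (-1.645) = -1.180; 1 − a(z₀+z₁) = 1 − (0.066)(-1.180) = 1.0779; argument = 0.465 + (-1.180)/1.0779 = -0.6297 → -0.63.
α₁ = Φ(-0.63) = 0.2643; rank = round(1000 × 0.2643) = 264; θ*₍264₎ = 1.4614.
Upper: z₀ + z₂ = 2.110; 1 − a(z₀+z₂) = 0.8607; argument = 2.9164 → 2.92; α₂ = 0.9982; rank = 998; θ*₍998₎ = 2.8047.

(1.4614, 2.8047)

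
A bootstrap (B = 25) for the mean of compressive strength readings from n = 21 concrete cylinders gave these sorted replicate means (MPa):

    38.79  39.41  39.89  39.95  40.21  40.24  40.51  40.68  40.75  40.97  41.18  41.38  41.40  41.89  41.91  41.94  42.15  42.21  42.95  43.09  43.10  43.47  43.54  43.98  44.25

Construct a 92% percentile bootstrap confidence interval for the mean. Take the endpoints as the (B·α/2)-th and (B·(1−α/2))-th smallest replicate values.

α = 0.08; lower rank = 25 × 0.040 = 1; upper rank = 25 × 0.960 = 24.
The 1st smallest replicate is 38.79; the 24th is 43.98.

(38.79, 43.98)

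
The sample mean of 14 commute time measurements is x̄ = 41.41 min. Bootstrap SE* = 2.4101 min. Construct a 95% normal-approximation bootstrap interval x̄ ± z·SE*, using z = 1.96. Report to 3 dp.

Margin = 1.96 × 2.4101 = 4.7238
Interval: 41.41 ± 4.7238

(36.686, 46.134)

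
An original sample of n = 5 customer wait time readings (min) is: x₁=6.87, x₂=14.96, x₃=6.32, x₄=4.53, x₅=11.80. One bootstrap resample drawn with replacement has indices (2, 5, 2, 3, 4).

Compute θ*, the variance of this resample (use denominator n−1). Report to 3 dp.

Resample values: 14.96, 11.80, 14.96, 6.32, 4.53.
Mean = 10.5140; sum of squared deviations = 94.5855
s² = 94.5855 / 4 = 23.6464

θ* = 23.646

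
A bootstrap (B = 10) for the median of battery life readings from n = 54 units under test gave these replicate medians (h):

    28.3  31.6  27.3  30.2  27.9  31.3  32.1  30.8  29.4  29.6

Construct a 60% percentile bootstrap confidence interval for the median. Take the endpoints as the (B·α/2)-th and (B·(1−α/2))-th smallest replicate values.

Sorted replicates: 27.3, 27.9, 28.3, 29.4, 29.6, 30.2, 30.8, 31.3, 31.6, 32.1
α = 0.40; lower rank = 10 × 0.200 = 2; upper rank = 10 × 0.800 = 8.
The 2nd smallest replicate is 27.9; the 8th is 31.3.

(27.9, 31.3)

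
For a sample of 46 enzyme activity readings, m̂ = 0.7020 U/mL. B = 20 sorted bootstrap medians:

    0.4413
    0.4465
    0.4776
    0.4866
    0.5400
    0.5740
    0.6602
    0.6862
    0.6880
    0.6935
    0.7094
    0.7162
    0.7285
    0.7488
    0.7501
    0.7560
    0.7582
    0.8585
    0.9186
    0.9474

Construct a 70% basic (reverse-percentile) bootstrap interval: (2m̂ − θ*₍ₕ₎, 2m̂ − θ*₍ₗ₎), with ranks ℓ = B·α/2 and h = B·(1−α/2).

(0.6458, 0.9264)

Percentile endpoints at ranks 3 and 17: θ*₍3₎ = 0.4776, θ*₍17₎ = 0.7582.
Basic interval reflects these around m̂:
  lower = 2 × 0.7020 − 0.7582 = 0.6458
  upper = 2 × 0.7020 − 0.4776 = 0.9264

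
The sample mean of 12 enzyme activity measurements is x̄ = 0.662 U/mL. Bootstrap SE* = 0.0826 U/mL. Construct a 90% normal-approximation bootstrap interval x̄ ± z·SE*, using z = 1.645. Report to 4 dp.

Margin = 1.645 × 0.0826 = 0.13588
Interval: 0.662 ± 0.13588

(0.5261, 0.7979)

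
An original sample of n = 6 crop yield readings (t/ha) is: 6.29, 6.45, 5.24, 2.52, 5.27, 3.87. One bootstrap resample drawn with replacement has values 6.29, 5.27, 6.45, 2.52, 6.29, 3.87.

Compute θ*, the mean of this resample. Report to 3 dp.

θ* = 5.115

Mean = (6.29 + 5.27 + 6.45 + 2.52 + 6.29 + 3.87) / 6 = 30.690 / 6 = 5.115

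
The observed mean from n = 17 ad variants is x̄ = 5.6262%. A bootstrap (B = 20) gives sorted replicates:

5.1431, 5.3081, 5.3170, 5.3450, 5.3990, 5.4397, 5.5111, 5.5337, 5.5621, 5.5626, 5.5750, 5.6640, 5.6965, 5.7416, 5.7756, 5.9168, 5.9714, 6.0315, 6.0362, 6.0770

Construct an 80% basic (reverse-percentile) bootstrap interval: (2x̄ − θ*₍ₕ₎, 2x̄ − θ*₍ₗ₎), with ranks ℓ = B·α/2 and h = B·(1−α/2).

Percentile endpoints at ranks 2 and 18: θ*₍2₎ = 5.3081, θ*₍18₎ = 6.0315.
Basic interval reflects these around x̄:
  lower = 2 × 5.6262 − 6.0315 = 5.2209
  upper = 2 × 5.6262 − 5.3081 = 5.9443

(5.2209, 5.9443)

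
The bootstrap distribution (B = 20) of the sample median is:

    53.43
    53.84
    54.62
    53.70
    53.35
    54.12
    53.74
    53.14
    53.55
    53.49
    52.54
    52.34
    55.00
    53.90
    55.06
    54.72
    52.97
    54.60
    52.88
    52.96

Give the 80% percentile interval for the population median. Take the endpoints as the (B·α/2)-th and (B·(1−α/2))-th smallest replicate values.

Sorted replicates: 52.34, 52.54, 52.88, 52.96, 52.97, 53.14, 53.35, 53.43, 53.49, 53.55, 53.70, 53.74, 53.84, 53.90, 54.12, 54.60, 54.62, 54.72, 55.00, 55.06
α = 0.20; lower rank = 20 × 0.100 = 2; upper rank = 20 × 0.900 = 18.
The 2nd smallest replicate is 52.54; the 18th is 54.72.

(52.54, 54.72)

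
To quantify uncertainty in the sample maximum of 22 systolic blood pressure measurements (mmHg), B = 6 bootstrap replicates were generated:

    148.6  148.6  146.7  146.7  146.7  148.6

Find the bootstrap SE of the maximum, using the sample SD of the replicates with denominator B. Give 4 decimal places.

Bootstrap SE is the standard deviation of the 6 replicate maximums.
Mean of replicates: (148.6 + 148.6 + 146.7 + 146.7 + 146.7 + 148.6) / 6 = 885.90000 / 6 = 147.65000
Sum of squared deviations: (+0.95000)² + (+0.95000)² + (−0.95000)² + (−0.95000)² + (−0.95000)² + (+0.95000)² = 5.41500
Variance = 5.41500 / 6 = 0.90250
SE* = √0.90250

SE* = 0.9500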